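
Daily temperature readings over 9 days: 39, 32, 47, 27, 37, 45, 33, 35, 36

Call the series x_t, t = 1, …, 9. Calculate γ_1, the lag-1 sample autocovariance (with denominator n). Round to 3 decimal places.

-20.302

Mean x̄ = (39 + 32 + 47 + 27 + 37 + 45 + 33 + 35 + 36)/9 = 36.7778
Σ_{t=1}^{8}(x_t−x̄)(x_{t+1}−x̄) = -182.7160
γ_1 = -182.7160 / 9 = -20.302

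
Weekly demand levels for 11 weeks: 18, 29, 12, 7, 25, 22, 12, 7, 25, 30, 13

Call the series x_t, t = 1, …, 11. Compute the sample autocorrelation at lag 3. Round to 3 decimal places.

Mean x̄ = (18 + 29 + 12 + 7 + 25 + 22 + 12 + 7 + 25 + 30 + 13)/11 = 18.1818
Numerator Σ_{t=1}^{8}(x_t−x̄)(x_{t+3}−x̄) = 55.9917
Denominator Σ(x_t−x̄)² = 717.6364
r_3 = 55.9917 / 717.6364 = 0.078

0.078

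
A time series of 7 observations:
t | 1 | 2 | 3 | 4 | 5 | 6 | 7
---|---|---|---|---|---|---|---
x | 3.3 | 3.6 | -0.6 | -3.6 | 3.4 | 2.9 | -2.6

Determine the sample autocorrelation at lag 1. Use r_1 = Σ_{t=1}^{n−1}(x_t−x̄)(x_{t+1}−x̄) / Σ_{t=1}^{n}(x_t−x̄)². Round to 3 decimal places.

Mean x̄ = (3.3 + 3.6 − 0.6 − 3.6 + 3.4 + 2.9 − 2.6)/7 = 0.9143
Deviations from mean: 2.3857, 2.6857, -1.5143, -4.5143, 2.4857, 1.9857, -3.5143
Numerator Σ_{t=1}^{6}(x_t−x̄)(x_{t+1}−x̄) = -4.0873
Denominator Σ(x_t−x̄)² = 58.0486
r_1 = -4.0873 / 58.0486 = -0.070

-0.070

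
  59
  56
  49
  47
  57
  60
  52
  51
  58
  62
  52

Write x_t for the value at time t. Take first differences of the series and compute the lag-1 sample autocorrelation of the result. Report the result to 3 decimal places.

0.035

First differences Δx: -3, -7, -2, 10, 3, -8, -1, 7, 4, -10
Mean of differences = -0.7000
Numerator Σ(Δx_t−Δx̄)(Δx_{t+1}−Δx̄) = 13.7100
Denominator Σ(Δx_t−Δx̄)² = 396.1000
r_1(Δx) = 13.7100 / 396.1000 = 0.035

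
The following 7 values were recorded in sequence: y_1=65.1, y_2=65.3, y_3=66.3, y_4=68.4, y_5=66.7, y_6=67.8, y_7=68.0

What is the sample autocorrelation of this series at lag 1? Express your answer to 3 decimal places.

0.331

Mean ȳ = (65.1 + 65.3 + 66.3 + 68.4 + 66.7 + 67.8 + 68.0)/7 = 66.8000
Deviations from mean: -1.7000, -1.5000, -0.5000, 1.6000, -0.1000, 1.0000, 1.2000
Σ(y_t−ȳ)(y_{t+1}−ȳ) = (2.5500) + (0.7500) + (-0.8000) + (-0.1600) + (-0.1000) + (1.2000) = 3.4400
Denominator Σ(y_t−ȳ)² = 10.4000
r_1 = 3.4400 / 10.4000 = 0.331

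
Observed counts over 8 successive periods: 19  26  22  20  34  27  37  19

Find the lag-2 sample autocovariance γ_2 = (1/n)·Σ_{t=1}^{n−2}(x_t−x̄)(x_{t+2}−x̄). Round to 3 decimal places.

8.750

Mean x̄ = (19 + 26 + 22 + 20 + 34 + 27 + 37 + 19)/8 = 25.5000
Deviations: -6.5000, 0.5000, -3.5000, -5.5000, 8.5000, 1.5000, 11.5000, -6.5000
Σ_{t=1}^{6}(x_t−x̄)(x_{t+2}−x̄) = 70.0000
γ_2 = 70.0000 / 8 = 8.750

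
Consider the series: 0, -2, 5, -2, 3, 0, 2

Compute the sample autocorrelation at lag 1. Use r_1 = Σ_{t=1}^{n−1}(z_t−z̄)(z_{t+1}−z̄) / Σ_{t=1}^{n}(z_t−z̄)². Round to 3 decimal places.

-0.738

Mean z̄ = (0 − 2 + 5 − 2 + 3 + 0 + 2)/7 = 0.8571
Deviations from mean: -0.8571, -2.8571, 4.1429, -2.8571, 2.1429, -0.8571, 1.1429
Σ(z_t−z̄)(z_{t+1}−z̄) = (2.4490) + (-11.8367) + (-11.8367) + (-6.1224) + (-1.8367) + (-0.9796) = -30.1633
Denominator Σ(z_t−z̄)² = 40.8571
r_1 = -30.1633 / 40.8571 = -0.738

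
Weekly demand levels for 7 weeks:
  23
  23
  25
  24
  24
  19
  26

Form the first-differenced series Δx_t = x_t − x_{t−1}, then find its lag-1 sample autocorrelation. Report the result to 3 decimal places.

-0.455

First differences Δx: 0, 2, -1, 0, -5, 7
Mean of differences = 0.5000
Numerator Σ(Δx_t−Δx̄)(Δx_{t+1}−Δx̄) = -35.2500
Denominator Σ(Δx_t−Δx̄)² = 77.5000
r_1(Δx) = -35.2500 / 77.5000 = -0.455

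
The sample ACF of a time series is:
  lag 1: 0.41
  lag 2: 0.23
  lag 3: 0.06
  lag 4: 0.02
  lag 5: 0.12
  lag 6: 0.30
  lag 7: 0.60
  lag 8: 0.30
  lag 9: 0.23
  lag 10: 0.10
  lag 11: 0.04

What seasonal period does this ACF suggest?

7

The largest autocorrelation is r_7 = 0.60; the remaining lags stay at or below 0.41. The elevated value at lag 1 (0.41), dropping to 0.23 at lag 2, reflects decaying short-term dependence rather than seasonality.
The dominant spike at lag 7 indicates a seasonal period of 7.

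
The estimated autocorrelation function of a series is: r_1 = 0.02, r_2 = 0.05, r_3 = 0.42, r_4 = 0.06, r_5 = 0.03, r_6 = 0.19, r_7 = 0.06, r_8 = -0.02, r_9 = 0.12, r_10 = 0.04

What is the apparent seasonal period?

3

The largest autocorrelation is r_3 = 0.42, with a weaker echo at lag 6 (0.19); the remaining lags stay at or below 0.12.
The dominant spike at lag 3 indicates a seasonal period of 3.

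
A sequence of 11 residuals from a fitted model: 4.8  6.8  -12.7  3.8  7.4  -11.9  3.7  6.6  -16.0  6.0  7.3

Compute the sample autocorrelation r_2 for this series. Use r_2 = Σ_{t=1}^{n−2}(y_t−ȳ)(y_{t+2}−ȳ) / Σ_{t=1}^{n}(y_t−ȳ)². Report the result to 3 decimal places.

-0.419

Mean ȳ = (4.8 + 6.8 − 12.7 + 3.8 + 7.4 − 11.9 + 3.7 + 6.6 − 16.0 + 6.0 + 7.3)/11 = 0.5273
Numerator Σ_{t=1}^{9}(y_t−ȳ)(y_{t+2}−ȳ) = -352.3651
Denominator Σ(y_t−ȳ)² = 840.8618
r_2 = -352.3651 / 840.8618 = -0.419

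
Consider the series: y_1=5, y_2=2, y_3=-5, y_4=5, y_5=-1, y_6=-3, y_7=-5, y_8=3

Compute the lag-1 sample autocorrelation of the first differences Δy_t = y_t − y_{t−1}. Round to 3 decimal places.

-0.418

First differences Δy: -3, -7, 10, -6, -2, -2, 8
Mean of differences = -0.2857
Numerator Σ(Δy_t−Δȳ)(Δy_{t+1}−Δȳ) = -111.0816
Denominator Σ(Δy_t−Δȳ)² = 265.4286
r_1(Δy) = -111.0816 / 265.4286 = -0.418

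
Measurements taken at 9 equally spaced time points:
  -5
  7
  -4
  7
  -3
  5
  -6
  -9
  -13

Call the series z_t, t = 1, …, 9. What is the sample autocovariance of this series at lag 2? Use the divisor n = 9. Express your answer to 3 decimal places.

17.086

Mean z̄ = (-5 + 7 − 4 + 7 − 3 + 5 − 6 − 9 − 13)/9 = -2.3333
Σ_{t=1}^{7}(z_t−z̄)(z_{t+2}−z̄) = 153.7778
γ_2 = 153.7778 / 9 = 17.086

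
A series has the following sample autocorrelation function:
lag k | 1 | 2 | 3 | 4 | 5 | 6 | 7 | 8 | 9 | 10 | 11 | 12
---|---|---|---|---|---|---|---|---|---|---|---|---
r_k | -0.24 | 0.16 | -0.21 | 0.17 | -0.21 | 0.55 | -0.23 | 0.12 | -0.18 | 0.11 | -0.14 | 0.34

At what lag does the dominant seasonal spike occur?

6

The largest autocorrelation is r_6 = 0.55, with a weaker echo at lag 12 (0.34); the remaining lags stay at or below 0.17.
The dominant spike at lag 6 indicates a seasonal period of 6.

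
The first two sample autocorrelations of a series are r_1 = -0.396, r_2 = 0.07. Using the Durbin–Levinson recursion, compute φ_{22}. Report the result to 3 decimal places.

-0.103

φ_{22} = (r_2 − r_1²) / (1 − r_1²)
r_1² = (-0.396)² = 0.156816
Numerator = 0.07 − 0.1568 = -0.0868; denominator = 1 − 0.1568 = 0.8432
φ_{22} = -0.0868 / 0.8432 = -0.103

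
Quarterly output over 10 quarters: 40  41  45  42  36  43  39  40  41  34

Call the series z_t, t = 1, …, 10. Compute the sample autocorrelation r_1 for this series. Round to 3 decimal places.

Mean z̄ = (40 + 41 + 45 + 42 + 36 + 43 + 39 + 40 + 41 + 34)/10 = 40.1000
Numerator Σ_{t=1}^{9}(z_t−z̄)(z_{t+1}−z̄) = -14.7100
Denominator Σ(z_t−z̄)² = 92.9000
r_1 = -14.7100 / 92.9000 = -0.158

-0.158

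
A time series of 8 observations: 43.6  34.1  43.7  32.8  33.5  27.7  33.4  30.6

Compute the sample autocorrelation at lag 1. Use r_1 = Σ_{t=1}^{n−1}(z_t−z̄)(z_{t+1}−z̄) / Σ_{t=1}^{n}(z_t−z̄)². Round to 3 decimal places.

Mean z̄ = (43.6 + 34.1 + 43.7 + 32.8 + 33.5 + 27.7 + 33.4 + 30.6)/8 = 34.9250
Numerator Σ_{t=1}^{7}(z_t−z̄)(z_{t+1}−z̄) = -2.1056
Denominator Σ(z_t−z̄)² = 232.7150
r_1 = -2.1056 / 232.7150 = -0.009

-0.009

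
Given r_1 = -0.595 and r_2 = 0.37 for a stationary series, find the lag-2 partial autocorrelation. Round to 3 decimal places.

φ_{22} = (r_2 − r_1²) / (1 − r_1²)
r_1² = (-0.595)² = 0.354025
Numerator = 0.37 − 0.3540 = 0.0160; denominator = 1 − 0.3540 = 0.6460
φ_{22} = 0.0160 / 0.6460 = 0.025

0.025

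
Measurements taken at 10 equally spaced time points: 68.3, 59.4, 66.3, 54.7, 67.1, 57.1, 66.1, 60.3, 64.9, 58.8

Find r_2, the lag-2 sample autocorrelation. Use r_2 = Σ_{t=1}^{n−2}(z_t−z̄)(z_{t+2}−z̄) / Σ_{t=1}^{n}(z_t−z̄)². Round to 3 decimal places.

Mean z̄ = (68.3 + 59.4 + 66.3 + 54.7 + 67.1 + 57.1 + 66.1 + 60.3 + 64.9 + 58.8)/10 = 62.3000
Numerator Σ_{t=1}^{8}(z_t−z̄)(z_{t+2}−z̄) = 150.2800
Denominator Σ(z_t−z̄)² = 205.7000
r_2 = 150.2800 / 205.7000 = 0.731

0.731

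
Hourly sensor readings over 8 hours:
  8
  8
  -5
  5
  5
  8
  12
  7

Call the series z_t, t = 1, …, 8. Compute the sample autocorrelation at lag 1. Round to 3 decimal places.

0.058

Mean z̄ = (8 + 8 − 5 + 5 + 5 + 8 + 12 + 7)/8 = 6.0000
Deviations from mean: 2.0000, 2.0000, -11.0000, -1.0000, -1.0000, 2.0000, 6.0000, 1.0000
Σ(z_t−z̄)(z_{t+1}−z̄) = (4.0000) + (-22.0000) + (11.0000) + (1.0000) + (-2.0000) + (12.0000) + (6.0000) = 10.0000
Denominator Σ(z_t−z̄)² = 172.0000
r_1 = 10.0000 / 172.0000 = 0.058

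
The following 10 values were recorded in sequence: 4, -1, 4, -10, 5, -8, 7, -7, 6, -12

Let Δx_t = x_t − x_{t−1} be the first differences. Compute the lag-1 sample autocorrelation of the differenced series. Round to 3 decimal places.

-0.860

First differences Δx: -5, 5, -14, 15, -13, 15, -14, 13, -18
Mean of differences = -1.7778
Numerator Σ(Δx_t−Δx̄)(Δx_{t+1}−Δx̄) = -1311.7160
Denominator Σ(Δx_t−Δx̄)² = 1525.5556
r_1(Δx) = -1311.7160 / 1525.5556 = -0.860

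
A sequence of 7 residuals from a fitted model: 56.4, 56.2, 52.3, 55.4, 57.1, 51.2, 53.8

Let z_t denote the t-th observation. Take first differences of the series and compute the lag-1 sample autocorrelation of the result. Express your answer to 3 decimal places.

First differences Δz: -0.2, -3.9, 3.1, 1.7, -5.9, 2.6
Mean of differences = -0.4333
Numerator Σ(Δz_t−Δz̄)(Δz_{t+1}−Δz̄) = -33.7644
Denominator Σ(Δz_t−Δz̄)² = 68.1933
r_1(Δz) = -33.7644 / 68.1933 = -0.495

-0.495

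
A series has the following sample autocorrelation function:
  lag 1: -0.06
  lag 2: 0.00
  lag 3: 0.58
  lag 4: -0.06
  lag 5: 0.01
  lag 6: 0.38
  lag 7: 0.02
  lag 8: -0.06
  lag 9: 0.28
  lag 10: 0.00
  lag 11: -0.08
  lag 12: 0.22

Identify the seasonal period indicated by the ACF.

The largest autocorrelation is r_3 = 0.58, with weaker echoes at lags 6 (0.38), 9 (0.28) and 12 (0.22); the remaining lags stay at or below 0.02.
The dominant spike at lag 3 indicates a seasonal period of 3.

3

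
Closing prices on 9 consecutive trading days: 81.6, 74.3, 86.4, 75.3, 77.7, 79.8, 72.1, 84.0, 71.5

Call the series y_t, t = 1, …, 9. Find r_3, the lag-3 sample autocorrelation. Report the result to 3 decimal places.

Mean ȳ = (81.6 + 74.3 + 86.4 + 75.3 + 77.7 + 79.8 + 72.1 + 84.0 + 71.5)/9 = 78.0778
Σ(y_t−ȳ)(y_{t+3}−ȳ) = (-9.7840) + (1.4272) + (14.3327) + (16.6049) + (-2.2373) + (-11.3284) = 9.0152
Denominator Σ(y_t−ȳ)² = 220.8356
r_3 = 9.0152 / 220.8356 = 0.041

0.041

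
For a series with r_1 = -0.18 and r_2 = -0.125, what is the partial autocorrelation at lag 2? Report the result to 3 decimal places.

φ_{22} = (r_2 − r_1²) / (1 − r_1²)
r_1² = (-0.18)² = 0.0324
Numerator = -0.125 − 0.0324 = -0.1574; denominator = 1 − 0.0324 = 0.9676
φ_{22} = -0.1574 / 0.9676 = -0.163

-0.163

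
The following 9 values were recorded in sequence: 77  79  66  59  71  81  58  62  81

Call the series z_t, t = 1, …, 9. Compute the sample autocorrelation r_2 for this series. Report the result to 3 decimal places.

-0.667

Mean z̄ = (77 + 79 + 66 + 59 + 71 + 81 + 58 + 62 + 81)/9 = 70.4444
Numerator Σ_{t=1}^{7}(z_t−z̄)(z_{t+2}−z̄) = -477.7284
Denominator Σ(z_t−z̄)² = 716.2222
r_2 = -477.7284 / 716.2222 = -0.667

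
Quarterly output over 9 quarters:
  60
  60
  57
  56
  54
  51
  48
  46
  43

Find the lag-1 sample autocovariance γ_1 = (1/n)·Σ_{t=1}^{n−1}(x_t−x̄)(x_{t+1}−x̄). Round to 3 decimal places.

Mean x̄ = (60 + 60 + 57 + 56 + 54 + 51 + 48 + 46 + 43)/9 = 52.7778
Σ_{t=1}^{8}(x_t−x̄)(x_{t+1}−x̄) = 205.1728
γ_1 = 205.1728 / 9 = 22.797

22.797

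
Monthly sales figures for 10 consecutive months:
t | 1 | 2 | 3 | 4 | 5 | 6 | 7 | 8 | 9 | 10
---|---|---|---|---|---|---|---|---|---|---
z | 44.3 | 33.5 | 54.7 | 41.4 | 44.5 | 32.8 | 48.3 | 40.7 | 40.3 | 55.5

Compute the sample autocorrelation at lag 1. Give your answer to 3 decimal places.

Mean z̄ = (44.3 + 33.5 + 54.7 + 41.4 + 44.5 + 32.8 + 48.3 + 40.7 + 40.3 + 55.5)/10 = 43.6000
Numerator Σ_{t=1}^{9}(z_t−z̄)(z_{t+1}−z̄) = -249.3900
Denominator Σ(z_t−z̄)² = 531.0000
r_1 = -249.3900 / 531.0000 = -0.470

-0.470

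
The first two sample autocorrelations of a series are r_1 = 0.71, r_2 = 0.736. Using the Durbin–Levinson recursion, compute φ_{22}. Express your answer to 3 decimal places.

φ_{22} = (r_2 − r_1²) / (1 − r_1²)
r_1² = (0.71)² = 0.5041
Numerator = 0.736 − 0.5041 = 0.2319; denominator = 1 − 0.5041 = 0.4959
φ_{22} = 0.2319 / 0.4959 = 0.468

0.468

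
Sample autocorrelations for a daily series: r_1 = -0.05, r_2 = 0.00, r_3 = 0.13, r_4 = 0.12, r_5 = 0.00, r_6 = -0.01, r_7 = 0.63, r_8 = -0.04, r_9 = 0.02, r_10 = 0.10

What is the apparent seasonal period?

7

The largest autocorrelation is r_7 = 0.63; the remaining lags stay at or below 0.13.
The dominant spike at lag 7 indicates a seasonal period of 7.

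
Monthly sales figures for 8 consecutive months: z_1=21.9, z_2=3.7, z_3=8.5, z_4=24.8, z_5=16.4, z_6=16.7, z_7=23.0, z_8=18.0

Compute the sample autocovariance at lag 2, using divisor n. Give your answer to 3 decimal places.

-18.426

Mean z̄ = (21.9 + 3.7 + 8.5 + 24.8 + 16.4 + 16.7 + 23.0 + 18.0)/8 = 16.6250
Σ_{t=1}^{6}(z_t−z̄)(z_{t+2}−z̄) = -147.4113
γ_2 = -147.4113 / 8 = -18.426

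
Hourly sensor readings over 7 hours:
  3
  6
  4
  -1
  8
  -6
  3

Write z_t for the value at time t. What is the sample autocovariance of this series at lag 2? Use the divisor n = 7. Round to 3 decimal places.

4.213

Mean z̄ = (3 + 6 + 4 − 1 + 8 − 6 + 3)/7 = 2.4286
Σ_{t=1}^{5}(z_t−z̄)(z_{t+2}−z̄) = 29.4898
γ_2 = 29.4898 / 7 = 4.213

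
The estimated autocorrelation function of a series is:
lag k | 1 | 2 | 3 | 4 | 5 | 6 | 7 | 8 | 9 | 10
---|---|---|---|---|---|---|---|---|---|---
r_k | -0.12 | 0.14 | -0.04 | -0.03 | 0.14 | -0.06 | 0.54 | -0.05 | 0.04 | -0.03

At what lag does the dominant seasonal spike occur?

The largest autocorrelation is r_7 = 0.54; the remaining lags stay at or below 0.14.
The dominant spike at lag 7 indicates a seasonal period of 7.

7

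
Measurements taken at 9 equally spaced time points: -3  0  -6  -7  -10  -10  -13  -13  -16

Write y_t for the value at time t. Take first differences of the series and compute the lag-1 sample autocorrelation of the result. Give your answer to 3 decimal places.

-0.632

First differences Δy: 3, -6, -1, -3, 0, -3, 0, -3
Mean of differences = -1.6250
Numerator Σ(Δy_t−Δȳ)(Δy_{t+1}−Δȳ) = -32.7656
Denominator Σ(Δy_t−Δȳ)² = 51.8750
r_1(Δy) = -32.7656 / 51.8750 = -0.632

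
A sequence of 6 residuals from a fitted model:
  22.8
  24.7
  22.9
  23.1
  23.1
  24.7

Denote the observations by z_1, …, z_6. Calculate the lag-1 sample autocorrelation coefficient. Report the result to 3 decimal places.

Mean z̄ = (22.8 + 24.7 + 22.9 + 23.1 + 23.1 + 24.7)/6 = 23.5500
Deviations from mean: -0.7500, 1.1500, -0.6500, -0.4500, -0.4500, 1.1500
Numerator Σ_{t=1}^{5}(z_t−z̄)(z_{t+1}−z̄) = -1.6325
Denominator Σ(z_t−z̄)² = 4.0350
r_1 = -1.6325 / 4.0350 = -0.405

-0.405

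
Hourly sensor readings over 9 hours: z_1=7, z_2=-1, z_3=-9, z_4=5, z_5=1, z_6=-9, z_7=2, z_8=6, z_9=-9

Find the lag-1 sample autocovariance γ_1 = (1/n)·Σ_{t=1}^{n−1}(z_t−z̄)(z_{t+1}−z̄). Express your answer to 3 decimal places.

-12.388

Mean z̄ = (7 − 1 − 9 + 5 + 1 − 9 + 2 + 6 − 9)/9 = -0.7778
Σ_{t=1}^{8}(z_t−z̄)(z_{t+1}−z̄) = -111.4938
γ_1 = -111.4938 / 9 = -12.388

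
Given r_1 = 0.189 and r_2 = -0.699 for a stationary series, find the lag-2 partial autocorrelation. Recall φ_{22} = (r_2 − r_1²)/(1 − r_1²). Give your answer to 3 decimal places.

φ_{22} = (r_2 − r_1²) / (1 − r_1²)
r_1² = (0.189)² = 0.035721
Numerator = -0.699 − 0.0357 = -0.7347; denominator = 1 − 0.0357 = 0.9643
φ_{22} = -0.7347 / 0.9643 = -0.762

-0.762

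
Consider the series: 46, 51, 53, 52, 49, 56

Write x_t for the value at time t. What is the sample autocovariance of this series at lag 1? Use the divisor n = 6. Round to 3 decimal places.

Mean x̄ = (46 + 51 + 53 + 52 + 49 + 56)/6 = 51.1667
Σ_{t=1}^{5}(x_t−x̄)(x_{t+1}−x̄) = -10.1944
γ_1 = -10.1944 / 6 = -1.699

-1.699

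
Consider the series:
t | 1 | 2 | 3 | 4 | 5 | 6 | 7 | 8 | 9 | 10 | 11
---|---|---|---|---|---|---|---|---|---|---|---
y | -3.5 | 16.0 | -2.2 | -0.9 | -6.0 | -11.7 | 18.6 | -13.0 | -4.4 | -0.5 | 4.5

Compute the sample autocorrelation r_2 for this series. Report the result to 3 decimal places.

-0.043

Mean ȳ = (-3.5 + 16.0 − 2.2 − 0.9 − 6.0 − 11.7 + 18.6 − 13.0 − 4.4 − 0.5 + 4.5)/11 = -0.2818
Numerator Σ_{t=1}^{9}(y_t−ȳ)(y_{t+2}−ȳ) = -43.2925
Denominator Σ(y_t−ȳ)² = 1000.7364
r_2 = -43.2925 / 1000.7364 = -0.043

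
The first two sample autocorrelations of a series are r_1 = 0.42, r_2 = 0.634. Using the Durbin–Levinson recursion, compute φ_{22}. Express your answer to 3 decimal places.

φ_{22} = (r_2 − r_1²) / (1 − r_1²)
r_1² = (0.42)² = 0.1764
Numerator = 0.634 − 0.1764 = 0.4576; denominator = 1 − 0.1764 = 0.8236
φ_{22} = 0.4576 / 0.8236 = 0.556

0.556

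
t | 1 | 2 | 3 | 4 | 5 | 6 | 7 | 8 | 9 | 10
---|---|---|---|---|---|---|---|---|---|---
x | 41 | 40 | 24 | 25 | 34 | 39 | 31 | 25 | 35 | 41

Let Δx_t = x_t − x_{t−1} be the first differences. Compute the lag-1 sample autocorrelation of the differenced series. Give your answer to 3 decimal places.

0.103

First differences Δx: -1, -16, 1, 9, 5, -8, -6, 10, 6
Mean of differences = 0.0000
Numerator Σ(Δx_t−Δx̄)(Δx_{t+1}−Δx̄) = 62.0000
Denominator Σ(Δx_t−Δx̄)² = 600.0000
r_1(Δx) = 62.0000 / 600.0000 = 0.103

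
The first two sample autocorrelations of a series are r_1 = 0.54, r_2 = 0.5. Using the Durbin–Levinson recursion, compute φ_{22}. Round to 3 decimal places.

0.294

φ_{22} = (r_2 − r_1²) / (1 − r_1²)
r_1² = (0.54)² = 0.2916
Numerator = 0.5 − 0.2916 = 0.2084; denominator = 1 − 0.2916 = 0.7084
φ_{22} = 0.2084 / 0.7084 = 0.294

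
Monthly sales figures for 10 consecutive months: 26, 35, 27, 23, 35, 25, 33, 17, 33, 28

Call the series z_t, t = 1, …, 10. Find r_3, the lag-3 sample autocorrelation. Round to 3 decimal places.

Mean z̄ = (26 + 35 + 27 + 23 + 35 + 25 + 33 + 17 + 33 + 28)/10 = 28.2000
Σ(z_t−z̄)(z_{t+3}−z̄) = (11.4400) + (46.2400) + (3.8400) + (-24.9600) + (-76.1600) + (-15.3600) + (-0.9600) = -55.9200
Denominator Σ(z_t−z̄)² = 307.6000
r_3 = -55.9200 / 307.6000 = -0.182

-0.182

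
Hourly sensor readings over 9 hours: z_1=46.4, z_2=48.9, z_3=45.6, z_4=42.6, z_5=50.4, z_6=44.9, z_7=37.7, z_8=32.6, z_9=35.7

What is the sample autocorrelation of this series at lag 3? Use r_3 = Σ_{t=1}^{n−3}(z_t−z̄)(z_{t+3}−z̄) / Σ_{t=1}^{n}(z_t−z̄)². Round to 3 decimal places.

-0.131

Mean z̄ = (46.4 + 48.9 + 45.6 + 42.6 + 50.4 + 44.9 + 37.7 + 32.6 + 35.7)/9 = 42.7556
Numerator Σ_{t=1}^{6}(z_t−z̄)(z_{t+3}−z̄) = -39.4737
Denominator Σ(z_t−z̄)² = 300.6622
r_3 = -39.4737 / 300.6622 = -0.131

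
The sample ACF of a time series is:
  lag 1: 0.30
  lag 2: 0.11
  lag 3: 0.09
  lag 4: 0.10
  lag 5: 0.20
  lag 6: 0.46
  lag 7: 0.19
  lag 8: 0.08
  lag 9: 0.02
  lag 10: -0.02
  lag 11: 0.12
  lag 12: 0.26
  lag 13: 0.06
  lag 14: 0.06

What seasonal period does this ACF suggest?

6

The largest autocorrelation is r_6 = 0.46; the remaining lags stay at or below 0.30. The elevated value at lag 1 (0.30), dropping to 0.11 at lag 2, reflects decaying short-term dependence rather than seasonality.
The dominant spike at lag 6 indicates a seasonal period of 6.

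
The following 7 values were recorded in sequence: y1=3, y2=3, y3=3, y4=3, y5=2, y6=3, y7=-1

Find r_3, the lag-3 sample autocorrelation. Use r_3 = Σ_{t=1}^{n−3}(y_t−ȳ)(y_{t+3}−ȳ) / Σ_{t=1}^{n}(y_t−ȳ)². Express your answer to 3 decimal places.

Mean ȳ = (3 + 3 + 3 + 3 + 2 + 3 − 1)/7 = 2.2857
Deviations from mean: 0.7143, 0.7143, 0.7143, 0.7143, -0.2857, 0.7143, -3.2857
Numerator Σ_{t=1}^{4}(y_t−ȳ)(y_{t+3}−ȳ) = -1.5306
Denominator Σ(y_t−ȳ)² = 13.4286
r_3 = -1.5306 / 13.4286 = -0.114

-0.114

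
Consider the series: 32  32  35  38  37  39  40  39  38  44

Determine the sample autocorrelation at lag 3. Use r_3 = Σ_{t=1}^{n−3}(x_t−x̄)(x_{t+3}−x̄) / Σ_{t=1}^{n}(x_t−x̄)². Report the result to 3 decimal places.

Mean x̄ = (32 + 32 + 35 + 38 + 37 + 39 + 40 + 39 + 38 + 44)/10 = 37.4000
Numerator Σ_{t=1}^{7}(x_t−x̄)(x_{t+3}−x̄) = 14.1200
Denominator Σ(x_t−x̄)² = 120.4000
r_3 = 14.1200 / 120.4000 = 0.117

0.117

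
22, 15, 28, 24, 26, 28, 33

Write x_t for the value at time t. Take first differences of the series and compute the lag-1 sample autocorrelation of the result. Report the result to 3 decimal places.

First differences Δx: -7, 13, -4, 2, 2, 5
Mean of differences = 1.8333
Numerator Σ(Δx_t−Δx̄)(Δx_{t+1}−Δx̄) = -164.1944
Denominator Σ(Δx_t−Δx̄)² = 246.8333
r_1(Δx) = -164.1944 / 246.8333 = -0.665

-0.665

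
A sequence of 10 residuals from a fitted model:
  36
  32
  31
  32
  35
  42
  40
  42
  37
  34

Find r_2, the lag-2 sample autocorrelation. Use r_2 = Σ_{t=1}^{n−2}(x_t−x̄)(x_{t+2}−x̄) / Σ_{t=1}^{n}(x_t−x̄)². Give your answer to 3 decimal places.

0.135

Mean x̄ = (36 + 32 + 31 + 32 + 35 + 42 + 40 + 42 + 37 + 34)/10 = 36.1000
Numerator Σ_{t=1}^{8}(x_t−x̄)(x_{t+2}−x̄) = 20.3800
Denominator Σ(x_t−x̄)² = 150.9000
r_2 = 20.3800 / 150.9000 = 0.135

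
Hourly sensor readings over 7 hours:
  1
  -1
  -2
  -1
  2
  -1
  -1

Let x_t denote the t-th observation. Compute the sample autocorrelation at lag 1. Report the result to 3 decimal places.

-0.125

Mean x̄ = (1 − 1 − 2 − 1 + 2 − 1 − 1)/7 = -0.4286
Σ(x_t−x̄)(x_{t+1}−x̄) = (-0.8163) + (0.8980) + (0.8980) + (-1.3878) + (-1.3878) + (0.3265) = -1.4694
Denominator Σ(x_t−x̄)² = 11.7143
r_1 = -1.4694 / 11.7143 = -0.125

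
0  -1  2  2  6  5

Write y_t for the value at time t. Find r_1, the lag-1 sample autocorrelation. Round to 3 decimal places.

0.470

Mean ȳ = (0 − 1 + 2 + 2 + 6 + 5)/6 = 2.3333
Deviations from mean: -2.3333, -3.3333, -0.3333, -0.3333, 3.6667, 2.6667
Σ(y_t−ȳ)(y_{t+1}−ȳ) = (7.7778) + (1.1111) + (0.1111) + (-1.2222) + (9.7778) = 17.5556
Denominator Σ(y_t−ȳ)² = 37.3333
r_1 = 17.5556 / 37.3333 = 0.470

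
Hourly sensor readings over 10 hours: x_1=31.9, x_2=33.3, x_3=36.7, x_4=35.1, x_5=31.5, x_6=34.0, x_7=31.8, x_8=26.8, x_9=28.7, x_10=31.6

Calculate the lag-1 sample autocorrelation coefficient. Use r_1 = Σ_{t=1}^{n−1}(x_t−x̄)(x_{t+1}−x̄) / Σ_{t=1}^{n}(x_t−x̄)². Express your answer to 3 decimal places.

0.487

Mean x̄ = (31.9 + 33.3 + 36.7 + 35.1 + 31.5 + 34.0 + 31.8 + 26.8 + 28.7 + 31.6)/10 = 32.1400
Numerator Σ_{t=1}^{9}(x_t−x̄)(x_{t+1}−x̄) = 36.8344
Denominator Σ(x_t−x̄)² = 75.5840
r_1 = 36.8344 / 75.5840 = 0.487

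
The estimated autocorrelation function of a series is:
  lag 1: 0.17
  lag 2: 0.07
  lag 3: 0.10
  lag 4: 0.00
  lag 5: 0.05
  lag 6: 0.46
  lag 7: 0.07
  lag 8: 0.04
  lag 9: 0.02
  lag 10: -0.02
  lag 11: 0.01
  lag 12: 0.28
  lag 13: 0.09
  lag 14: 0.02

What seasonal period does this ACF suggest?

The largest autocorrelation is r_6 = 0.46, with a weaker echo at lag 12 (0.28); the remaining lags stay at or below 0.17.
The dominant spike at lag 6 indicates a seasonal period of 6.

6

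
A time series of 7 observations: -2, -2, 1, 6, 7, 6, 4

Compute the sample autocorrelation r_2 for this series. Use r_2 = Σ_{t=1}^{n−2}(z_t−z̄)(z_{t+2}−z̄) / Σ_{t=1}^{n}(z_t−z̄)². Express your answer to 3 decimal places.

0.008

Mean z̄ = (-2 − 2 + 1 + 6 + 7 + 6 + 4)/7 = 2.8571
Deviations from mean: -4.8571, -4.8571, -1.8571, 3.1429, 4.1429, 3.1429, 1.1429
Σ(z_t−z̄)(z_{t+2}−z̄) = (9.0204) + (-15.2653) + (-7.6939) + (9.8776) + (4.7347) = 0.6735
Denominator Σ(z_t−z̄)² = 88.8571
r_2 = 0.6735 / 88.8571 = 0.008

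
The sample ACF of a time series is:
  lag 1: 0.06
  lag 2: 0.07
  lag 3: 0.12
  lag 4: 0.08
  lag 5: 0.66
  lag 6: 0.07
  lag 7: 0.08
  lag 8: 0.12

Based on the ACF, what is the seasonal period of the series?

5

The largest autocorrelation is r_5 = 0.66; the remaining lags stay at or below 0.12.
The dominant spike at lag 5 indicates a seasonal period of 5.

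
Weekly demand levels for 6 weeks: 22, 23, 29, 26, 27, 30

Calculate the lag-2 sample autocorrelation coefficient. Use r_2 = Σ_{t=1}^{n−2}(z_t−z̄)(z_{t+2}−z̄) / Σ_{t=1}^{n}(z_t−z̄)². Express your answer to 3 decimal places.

Mean z̄ = (22 + 23 + 29 + 26 + 27 + 30)/6 = 26.1667
Deviations from mean: -4.1667, -3.1667, 2.8333, -0.1667, 0.8333, 3.8333
Σ(z_t−z̄)(z_{t+2}−z̄) = (-11.8056) + (0.5278) + (2.3611) + (-0.6389) = -9.5556
Denominator Σ(z_t−z̄)² = 50.8333
r_2 = -9.5556 / 50.8333 = -0.188

-0.188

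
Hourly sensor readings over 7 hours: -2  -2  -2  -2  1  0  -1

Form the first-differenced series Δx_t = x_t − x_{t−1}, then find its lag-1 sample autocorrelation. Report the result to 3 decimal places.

First differences Δx: 0, 0, 0, 3, -1, -1
Mean of differences = 0.1667
Numerator Σ(Δx_t−Δx̄)(Δx_{t+1}−Δx̄) = -2.3611
Denominator Σ(Δx_t−Δx̄)² = 10.8333
r_1(Δx) = -2.3611 / 10.8333 = -0.218

-0.218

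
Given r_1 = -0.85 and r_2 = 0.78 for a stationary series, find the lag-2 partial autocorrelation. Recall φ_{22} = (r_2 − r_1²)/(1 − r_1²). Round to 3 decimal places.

φ_{22} = (r_2 − r_1²) / (1 − r_1²)
r_1² = (-0.85)² = 0.7225
Numerator = 0.78 − 0.7225 = 0.0575; denominator = 1 − 0.7225 = 0.2775
φ_{22} = 0.0575 / 0.2775 = 0.207

0.207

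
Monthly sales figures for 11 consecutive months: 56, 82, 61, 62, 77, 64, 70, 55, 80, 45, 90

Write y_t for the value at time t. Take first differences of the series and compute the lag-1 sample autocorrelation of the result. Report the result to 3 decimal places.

First differences Δy: 26, -21, 1, 15, -13, 6, -15, 25, -35, 45
Mean of differences = 3.4000
Numerator Σ(Δy_t−Δȳ)(Δy_{t+1}−Δȳ) = -3625.7600
Denominator Σ(Δy_t−Δȳ)² = 5532.4000
r_1(Δy) = -3625.7600 / 5532.4000 = -0.655

-0.655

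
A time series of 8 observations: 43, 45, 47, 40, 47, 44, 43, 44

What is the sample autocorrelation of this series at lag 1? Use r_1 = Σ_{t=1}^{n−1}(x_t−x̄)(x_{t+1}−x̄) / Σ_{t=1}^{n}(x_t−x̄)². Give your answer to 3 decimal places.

-0.604

Mean x̄ = (43 + 45 + 47 + 40 + 47 + 44 + 43 + 44)/8 = 44.1250
Deviations from mean: -1.1250, 0.8750, 2.8750, -4.1250, 2.8750, -0.1250, -1.1250, -0.1250
Numerator Σ_{t=1}^{7}(x_t−x̄)(x_{t+1}−x̄) = -22.2656
Denominator Σ(x_t−x̄)² = 36.8750
r_1 = -22.2656 / 36.8750 = -0.604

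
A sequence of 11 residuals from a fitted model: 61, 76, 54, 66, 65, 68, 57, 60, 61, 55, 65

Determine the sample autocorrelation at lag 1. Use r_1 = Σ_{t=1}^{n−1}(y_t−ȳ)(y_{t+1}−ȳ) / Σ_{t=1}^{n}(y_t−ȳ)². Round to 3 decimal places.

-0.399

Mean ȳ = (61 + 76 + 54 + 66 + 65 + 68 + 57 + 60 + 61 + 55 + 65)/11 = 62.5455
Numerator Σ_{t=1}^{10}(y_t−ȳ)(y_{t+1}−ȳ) = -162.4793
Denominator Σ(y_t−ȳ)² = 406.7273
r_1 = -162.4793 / 406.7273 = -0.399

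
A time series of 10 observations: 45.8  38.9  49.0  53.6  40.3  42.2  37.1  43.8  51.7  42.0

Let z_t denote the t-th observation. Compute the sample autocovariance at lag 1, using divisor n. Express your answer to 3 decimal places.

-2.090

Mean z̄ = (45.8 + 38.9 + 49.0 + 53.6 + 40.3 + 42.2 + 37.1 + 43.8 + 51.7 + 42.0)/10 = 44.4400
Σ_{t=1}^{9}(z_t−z̄)(z_{t+1}−z̄) = -20.8976
γ_1 = -20.8976 / 10 = -2.090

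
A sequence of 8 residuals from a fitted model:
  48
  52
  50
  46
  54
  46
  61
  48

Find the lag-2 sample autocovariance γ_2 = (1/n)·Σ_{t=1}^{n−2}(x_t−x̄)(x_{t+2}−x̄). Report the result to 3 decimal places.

7.715

Mean x̄ = (48 + 52 + 50 + 46 + 54 + 46 + 61 + 48)/8 = 50.6250
Deviations: -2.6250, 1.3750, -0.6250, -4.6250, 3.3750, -4.6250, 10.3750, -2.6250
Σ_{t=1}^{6}(x_t−x̄)(x_{t+2}−x̄) = 61.7188
γ_2 = 61.7188 / 8 = 7.715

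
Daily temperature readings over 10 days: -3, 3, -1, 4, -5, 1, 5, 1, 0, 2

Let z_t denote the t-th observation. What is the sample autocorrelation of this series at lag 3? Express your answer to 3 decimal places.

Mean z̄ = (-3 + 3 − 1 + 4 − 5 + 1 + 5 + 1 + 0 + 2)/10 = 0.7000
Σ(z_t−z̄)(z_{t+3}−z̄) = (-12.2100) + (-13.1100) + (-0.5100) + (14.1900) + (-1.7100) + (-0.2100) + (5.5900) = -7.9700
Denominator Σ(z_t−z̄)² = 86.1000
r_3 = -7.9700 / 86.1000 = -0.093

-0.093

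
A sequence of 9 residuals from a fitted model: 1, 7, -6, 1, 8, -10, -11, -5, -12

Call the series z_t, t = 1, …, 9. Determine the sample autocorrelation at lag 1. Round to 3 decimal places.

0.120

Mean z̄ = (1 + 7 − 6 + 1 + 8 − 10 − 11 − 5 − 12)/9 = -3.0000
Numerator Σ_{t=1}^{8}(z_t−z̄)(z_{t+1}−z̄) = 55.0000
Denominator Σ(z_t−z̄)² = 460.0000
r_1 = 55.0000 / 460.0000 = 0.120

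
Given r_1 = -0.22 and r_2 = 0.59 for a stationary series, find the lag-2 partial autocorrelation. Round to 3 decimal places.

φ_{22} = (r_2 − r_1²) / (1 − r_1²)
r_1² = (-0.22)² = 0.0484
Numerator = 0.59 − 0.0484 = 0.5416; denominator = 1 − 0.0484 = 0.9516
φ_{22} = 0.5416 / 0.9516 = 0.569

0.569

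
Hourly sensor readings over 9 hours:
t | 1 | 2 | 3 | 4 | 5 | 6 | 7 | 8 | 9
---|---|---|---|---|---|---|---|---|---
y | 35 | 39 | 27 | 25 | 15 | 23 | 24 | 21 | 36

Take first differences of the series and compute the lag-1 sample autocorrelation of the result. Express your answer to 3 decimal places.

First differences Δy: 4, -12, -2, -10, 8, 1, -3, 15
Mean of differences = 0.1250
Numerator Σ(Δy_t−Δȳ)(Δy_{t+1}−Δȳ) = -121.7656
Denominator Σ(Δy_t−Δȳ)² = 562.8750
r_1(Δy) = -121.7656 / 562.8750 = -0.216

-0.216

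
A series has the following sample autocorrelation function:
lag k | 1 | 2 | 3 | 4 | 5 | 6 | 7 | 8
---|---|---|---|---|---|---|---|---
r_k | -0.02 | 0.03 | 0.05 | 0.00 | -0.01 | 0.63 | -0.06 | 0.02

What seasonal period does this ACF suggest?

The largest autocorrelation is r_6 = 0.63; the remaining lags stay at or below 0.05.
The dominant spike at lag 6 indicates a seasonal period of 6.

6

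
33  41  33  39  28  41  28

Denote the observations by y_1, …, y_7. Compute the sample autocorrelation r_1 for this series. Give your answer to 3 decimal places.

-0.735

Mean ȳ = (33 + 41 + 33 + 39 + 28 + 41 + 28)/7 = 34.7143
Σ(y_t−ȳ)(y_{t+1}−ȳ) = (-10.7755) + (-10.7755) + (-7.3469) + (-28.7755) + (-42.2041) + (-42.2041) = -142.0816
Denominator Σ(y_t−ȳ)² = 193.4286
r_1 = -142.0816 / 193.4286 = -0.735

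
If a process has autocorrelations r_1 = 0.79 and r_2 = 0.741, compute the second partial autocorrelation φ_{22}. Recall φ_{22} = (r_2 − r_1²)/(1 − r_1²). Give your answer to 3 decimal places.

φ_{22} = (r_2 − r_1²) / (1 − r_1²)
r_1² = (0.79)² = 0.6241
Numerator = 0.741 − 0.6241 = 0.1169; denominator = 1 − 0.6241 = 0.3759
φ_{22} = 0.1169 / 0.3759 = 0.311

0.311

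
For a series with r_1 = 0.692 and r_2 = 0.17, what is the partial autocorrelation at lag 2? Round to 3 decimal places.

φ_{22} = (r_2 − r_1²) / (1 − r_1²)
r_1² = (0.692)² = 0.478864
Numerator = 0.17 − 0.4789 = -0.3089; denominator = 1 − 0.4789 = 0.5211
φ_{22} = -0.3089 / 0.5211 = -0.593

-0.593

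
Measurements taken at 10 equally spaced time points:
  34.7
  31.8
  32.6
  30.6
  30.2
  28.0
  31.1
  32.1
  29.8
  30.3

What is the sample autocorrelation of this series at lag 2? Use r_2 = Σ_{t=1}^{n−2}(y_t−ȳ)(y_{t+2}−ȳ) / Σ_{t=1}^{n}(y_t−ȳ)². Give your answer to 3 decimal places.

Mean ȳ = (34.7 + 31.8 + 32.6 + 30.6 + 30.2 + 28.0 + 31.1 + 32.1 + 29.8 + 30.3)/10 = 31.1200
Numerator Σ_{t=1}^{8}(y_t−ȳ)(y_{t+2}−ȳ) = 1.3892
Denominator Σ(y_t−ȳ)² = 29.6960
r_2 = 1.3892 / 29.6960 = 0.047

0.047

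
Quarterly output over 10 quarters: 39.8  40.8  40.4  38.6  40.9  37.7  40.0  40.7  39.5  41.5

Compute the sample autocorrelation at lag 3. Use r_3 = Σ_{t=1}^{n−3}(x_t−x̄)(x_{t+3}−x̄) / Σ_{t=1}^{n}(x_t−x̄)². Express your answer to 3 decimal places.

0.154

Mean x̄ = (39.8 + 40.8 + 40.4 + 38.6 + 40.9 + 37.7 + 40.0 + 40.7 + 39.5 + 41.5)/10 = 39.9900
Σ(x_t−x̄)(x_{t+3}−x̄) = (0.2641) + (0.7371) + (-0.9389) + (-0.0139) + (0.6461) + (1.1221) + (0.0151) = 1.8317
Denominator Σ(x_t−x̄)² = 11.8890
r_3 = 1.8317 / 11.8890 = 0.154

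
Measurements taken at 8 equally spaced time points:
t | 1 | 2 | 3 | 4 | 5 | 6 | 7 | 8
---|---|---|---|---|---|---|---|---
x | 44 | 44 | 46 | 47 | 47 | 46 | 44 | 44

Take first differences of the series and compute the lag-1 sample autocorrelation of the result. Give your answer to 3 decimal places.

First differences Δx: 0, 2, 1, 0, -1, -2, 0
Mean of differences = 0.0000
Numerator Σ(Δx_t−Δx̄)(Δx_{t+1}−Δx̄) = 4.0000
Denominator Σ(Δx_t−Δx̄)² = 10.0000
r_1(Δx) = 4.0000 / 10.0000 = 0.400

0.400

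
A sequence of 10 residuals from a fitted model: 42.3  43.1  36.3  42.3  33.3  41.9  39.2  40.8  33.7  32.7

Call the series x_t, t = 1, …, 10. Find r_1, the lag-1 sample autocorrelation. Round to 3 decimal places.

Mean x̄ = (42.3 + 43.1 + 36.3 + 42.3 + 33.3 + 41.9 + 39.2 + 40.8 + 33.7 + 32.7)/10 = 38.5600
Numerator Σ_{t=1}^{9}(x_t−x̄)(x_{t+1}−x̄) = -17.8096
Denominator Σ(x_t−x̄)² = 155.9040
r_1 = -17.8096 / 155.9040 = -0.114

-0.114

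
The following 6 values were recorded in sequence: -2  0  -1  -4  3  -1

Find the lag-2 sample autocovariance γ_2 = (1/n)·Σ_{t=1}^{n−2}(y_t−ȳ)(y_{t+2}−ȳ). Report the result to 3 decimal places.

-0.426

Mean ȳ = (-2 + 0 − 1 − 4 + 3 − 1)/6 = -0.8333
Deviations: -1.1667, 0.8333, -0.1667, -3.1667, 3.8333, -0.1667
Σ_{t=1}^{4}(y_t−ȳ)(y_{t+2}−ȳ) = -2.5556
γ_2 = -2.5556 / 6 = -0.426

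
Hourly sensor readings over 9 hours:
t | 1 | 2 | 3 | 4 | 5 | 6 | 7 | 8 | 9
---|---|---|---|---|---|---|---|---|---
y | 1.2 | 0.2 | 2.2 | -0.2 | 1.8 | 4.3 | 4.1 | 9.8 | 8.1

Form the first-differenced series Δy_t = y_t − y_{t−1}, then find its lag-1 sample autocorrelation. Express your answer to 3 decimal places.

-0.534

First differences Δy: -1.0, 2.0, -2.4, 2.0, 2.5, -0.2, 5.7, -1.7
Mean of differences = 0.8625
Numerator Σ(Δy_t−Δȳ)(Δy_{t+1}−Δȳ) = -26.9539
Denominator Σ(Δy_t−Δȳ)² = 50.4788
r_1(Δy) = -26.9539 / 50.4788 = -0.534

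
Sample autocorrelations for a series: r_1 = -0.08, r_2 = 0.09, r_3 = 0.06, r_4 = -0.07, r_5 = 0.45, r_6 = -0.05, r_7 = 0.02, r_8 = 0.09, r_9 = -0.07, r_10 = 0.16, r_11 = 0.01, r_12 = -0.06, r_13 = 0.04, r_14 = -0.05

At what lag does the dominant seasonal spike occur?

5

The largest autocorrelation is r_5 = 0.45, with a weaker echo at lag 10 (0.16); the remaining lags stay at or below 0.09.
The dominant spike at lag 5 indicates a seasonal period of 5.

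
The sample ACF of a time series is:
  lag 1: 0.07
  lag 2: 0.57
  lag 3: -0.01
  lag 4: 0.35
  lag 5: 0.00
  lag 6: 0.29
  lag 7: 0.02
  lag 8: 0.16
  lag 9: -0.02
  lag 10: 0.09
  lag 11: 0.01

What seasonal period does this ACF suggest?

The largest autocorrelation is r_2 = 0.57, with weaker echoes at lags 4 (0.35), 6 (0.29) and 8 (0.16); the remaining lags stay at or below 0.09.
The dominant spike at lag 2 indicates a seasonal period of 2.

2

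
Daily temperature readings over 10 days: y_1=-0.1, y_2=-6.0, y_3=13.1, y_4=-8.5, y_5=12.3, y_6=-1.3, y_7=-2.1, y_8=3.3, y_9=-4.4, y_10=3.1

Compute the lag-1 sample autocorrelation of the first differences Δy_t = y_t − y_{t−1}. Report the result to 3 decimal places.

-0.830

First differences Δy: -5.9, 19.1, -21.6, 20.8, -13.6, -0.8, 5.4, -7.7, 7.5
Mean of differences = 0.3556
Numerator Σ(Δy_t−Δȳ)(Δy_{t+1}−Δȳ) = -1350.8753
Denominator Σ(Δy_t−Δȳ)² = 1627.9822
r_1(Δy) = -1350.8753 / 1627.9822 = -0.830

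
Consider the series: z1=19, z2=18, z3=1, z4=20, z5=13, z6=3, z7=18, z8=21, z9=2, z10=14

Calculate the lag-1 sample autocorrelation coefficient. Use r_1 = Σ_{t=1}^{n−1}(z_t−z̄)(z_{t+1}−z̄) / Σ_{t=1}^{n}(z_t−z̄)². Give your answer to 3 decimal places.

Mean z̄ = (19 + 18 + 1 + 20 + 13 + 3 + 18 + 21 + 2 + 14)/10 = 12.9000
Numerator Σ_{t=1}^{9}(z_t−z̄)(z_{t+1}−z̄) = -223.8100
Denominator Σ(z_t−z̄)² = 564.9000
r_1 = -223.8100 / 564.9000 = -0.396

-0.396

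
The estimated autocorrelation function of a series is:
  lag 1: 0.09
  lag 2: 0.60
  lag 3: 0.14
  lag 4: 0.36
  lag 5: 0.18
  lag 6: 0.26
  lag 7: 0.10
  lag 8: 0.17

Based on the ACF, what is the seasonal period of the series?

The largest autocorrelation is r_2 = 0.60, with weaker echoes at lags 4 (0.36) and 6 (0.26); the remaining lags stay at or below 0.18.
The dominant spike at lag 2 indicates a seasonal period of 2.

2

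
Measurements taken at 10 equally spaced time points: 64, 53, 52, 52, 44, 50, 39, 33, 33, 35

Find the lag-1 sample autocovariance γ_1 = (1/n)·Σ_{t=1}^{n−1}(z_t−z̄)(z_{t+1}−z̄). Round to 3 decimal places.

55.275

Mean z̄ = (64 + 53 + 52 + 52 + 44 + 50 + 39 + 33 + 33 + 35)/10 = 45.5000
Σ_{t=1}^{9}(z_t−z̄)(z_{t+1}−z̄) = 552.7500
γ_1 = 552.7500 / 10 = 55.275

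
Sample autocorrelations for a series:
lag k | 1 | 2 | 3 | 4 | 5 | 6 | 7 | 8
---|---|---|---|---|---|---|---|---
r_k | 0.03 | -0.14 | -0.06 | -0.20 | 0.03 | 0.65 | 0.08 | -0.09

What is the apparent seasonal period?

6

The largest autocorrelation is r_6 = 0.65; the remaining lags stay at or below 0.08.
The dominant spike at lag 6 indicates a seasonal period of 6.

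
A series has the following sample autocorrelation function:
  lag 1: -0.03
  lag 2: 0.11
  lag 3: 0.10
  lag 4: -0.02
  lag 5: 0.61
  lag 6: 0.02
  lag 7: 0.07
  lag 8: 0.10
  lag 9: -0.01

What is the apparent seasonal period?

5

The largest autocorrelation is r_5 = 0.61; the remaining lags stay at or below 0.11.
The dominant spike at lag 5 indicates a seasonal period of 5.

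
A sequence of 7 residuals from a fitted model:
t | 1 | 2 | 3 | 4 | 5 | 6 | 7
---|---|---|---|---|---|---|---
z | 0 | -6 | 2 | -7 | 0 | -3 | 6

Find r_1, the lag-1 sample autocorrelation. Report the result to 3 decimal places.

Mean z̄ = (0 − 6 + 2 − 7 + 0 − 3 + 6)/7 = -1.1429
Deviations from mean: 1.1429, -4.8571, 3.1429, -5.8571, 1.1429, -1.8571, 7.1429
Σ(z_t−z̄)(z_{t+1}−z̄) = (-5.5510) + (-15.2653) + (-18.4082) + (-6.6939) + (-2.1224) + (-13.2653) = -61.3061
Denominator Σ(z_t−z̄)² = 124.8571
r_1 = -61.3061 / 124.8571 = -0.491

-0.491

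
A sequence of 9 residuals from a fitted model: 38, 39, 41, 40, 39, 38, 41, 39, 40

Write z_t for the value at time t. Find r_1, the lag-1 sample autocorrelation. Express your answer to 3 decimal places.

-0.193

Mean z̄ = (38 + 39 + 41 + 40 + 39 + 38 + 41 + 39 + 40)/9 = 39.4444
Numerator Σ_{t=1}^{8}(z_t−z̄)(z_{t+1}−z̄) = -1.9753
Denominator Σ(z_t−z̄)² = 10.2222
r_1 = -1.9753 / 10.2222 = -0.193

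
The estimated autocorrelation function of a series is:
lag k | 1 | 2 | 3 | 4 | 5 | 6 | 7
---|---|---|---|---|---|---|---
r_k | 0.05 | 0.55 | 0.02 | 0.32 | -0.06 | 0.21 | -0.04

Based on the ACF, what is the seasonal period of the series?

The largest autocorrelation is r_2 = 0.55, with weaker echoes at lags 4 (0.32) and 6 (0.21); the remaining lags stay at or below 0.05.
The dominant spike at lag 2 indicates a seasonal period of 2.

2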